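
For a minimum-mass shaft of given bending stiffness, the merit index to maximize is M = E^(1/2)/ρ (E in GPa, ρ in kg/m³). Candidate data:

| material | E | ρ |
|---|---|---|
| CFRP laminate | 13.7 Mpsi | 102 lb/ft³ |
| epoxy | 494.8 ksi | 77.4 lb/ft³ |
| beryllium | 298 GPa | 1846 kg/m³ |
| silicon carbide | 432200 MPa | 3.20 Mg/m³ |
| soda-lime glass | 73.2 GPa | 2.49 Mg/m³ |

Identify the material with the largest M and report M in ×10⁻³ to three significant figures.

Convert each candidate to consistent units, then evaluate M:
  CFRP laminate: E = 94.46 GPa, ρ = 1634 kg/m³
  epoxy: E = 3.412 GPa, ρ = 1240 kg/m³
  beryllium: E = 298.0 GPa, ρ = 1846 kg/m³
  silicon carbide: E = 432.2 GPa, ρ = 3200 kg/m³
  soda-lime glass: E = 73.20 GPa, ρ = 2490 kg/m³
  beryllium: M = 9.35×10⁻³
  silicon carbide: M = 6.50×10⁻³
  CFRP laminate: M = 5.95×10⁻³
  soda-lime glass: M = 3.44×10⁻³
  epoxy: M = 1.49×10⁻³
Beryllium ranks first.

beryllium, M = 9.35×10⁻³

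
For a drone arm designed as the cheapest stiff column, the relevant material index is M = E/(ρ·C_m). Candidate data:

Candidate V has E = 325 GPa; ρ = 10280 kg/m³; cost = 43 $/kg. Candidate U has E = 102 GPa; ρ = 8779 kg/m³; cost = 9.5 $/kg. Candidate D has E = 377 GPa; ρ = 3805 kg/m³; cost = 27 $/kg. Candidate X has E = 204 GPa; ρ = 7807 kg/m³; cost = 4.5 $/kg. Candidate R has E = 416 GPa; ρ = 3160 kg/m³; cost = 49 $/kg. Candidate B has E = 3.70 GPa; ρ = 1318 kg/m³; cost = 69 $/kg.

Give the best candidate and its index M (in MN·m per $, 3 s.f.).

candidate X, M = 5.81 MN·m per $

Computing M directly (units already consistent):
  candidate X: M = 5.81 MN·m per $
  candidate D: M = 3.67 MN·m per $
  candidate R: M = 2.69 MN·m per $
  candidate U: M = 1.22 MN·m per $
  candidate V: M = 0.735 MN·m per $
  candidate B: M = 0.0407 MN·m per $
The maximum is for candidate X.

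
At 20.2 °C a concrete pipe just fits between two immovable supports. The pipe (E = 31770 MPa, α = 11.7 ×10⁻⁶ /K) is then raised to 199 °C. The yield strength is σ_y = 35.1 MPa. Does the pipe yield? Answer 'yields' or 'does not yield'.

E = 31770 MPa = 31.77 GPa.
ΔT = 178.8 K. Constrained thermal stress σ = E·α·ΔT = 31.77×10³ MPa × 11.7×10⁻⁶ × 178.8 = 66.5 MPa (compressive).
Compare to σ_y = 35.1 MPa: σ ≥ σ_y, so it yields.

yields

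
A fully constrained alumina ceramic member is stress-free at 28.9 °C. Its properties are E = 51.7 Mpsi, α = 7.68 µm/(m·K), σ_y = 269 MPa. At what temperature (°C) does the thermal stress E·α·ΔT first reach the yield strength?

127 °C

E = 51.7 Mpsi = 356.5 GPa.
E·α·ΔT = 269.0 MPa ⇒ ΔT = 269.0 / (356.5×10³ × 7.68×10⁻⁶) = 98.26 K.
T = 28.9 + 98.26 = 127.2 °C.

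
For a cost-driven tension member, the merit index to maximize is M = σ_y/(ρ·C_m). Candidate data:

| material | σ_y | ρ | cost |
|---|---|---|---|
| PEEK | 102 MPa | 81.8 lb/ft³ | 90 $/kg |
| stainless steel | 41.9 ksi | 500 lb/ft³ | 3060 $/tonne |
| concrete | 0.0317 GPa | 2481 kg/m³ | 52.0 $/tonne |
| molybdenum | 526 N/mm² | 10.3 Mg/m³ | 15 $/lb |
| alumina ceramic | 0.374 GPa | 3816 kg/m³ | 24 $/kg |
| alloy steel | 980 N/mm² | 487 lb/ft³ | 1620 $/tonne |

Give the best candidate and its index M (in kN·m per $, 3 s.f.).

concrete, M = 246 kN·m per $

In SI units:
  PEEK: σ_y = 102.0 MPa, ρ = 1310 kg/m³, cost = 90.00 $/kg
  stainless steel: σ_y = 288.9 MPa, ρ = 8009 kg/m³, cost = 3.060 $/kg
  concrete: σ_y = 31.70 MPa, ρ = 2481 kg/m³, cost = 0.05200 $/kg
  molybdenum: σ_y = 526.0 MPa, ρ = 10300 kg/m³, cost = 33.07 $/kg
  alumina ceramic: σ_y = 374.0 MPa, ρ = 3816 kg/m³, cost = 24.00 $/kg
  alloy steel: σ_y = 980.0 MPa, ρ = 7801 kg/m³, cost = 1.620 $/kg
  concrete: M = 246 kN·m per $
  alloy steel: M = 77.5 kN·m per $
  stainless steel: M = 11.8 kN·m per $
  alumina ceramic: M = 4.08 kN·m per $
  molybdenum: M = 1.54 kN·m per $
  PEEK: M = 0.865 kN·m per $
Concrete has the largest M.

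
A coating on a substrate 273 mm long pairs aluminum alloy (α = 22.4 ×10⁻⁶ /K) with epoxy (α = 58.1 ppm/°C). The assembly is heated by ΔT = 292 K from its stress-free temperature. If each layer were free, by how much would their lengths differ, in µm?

2850 µm

Δα = |22.4 − 58.1|×10⁻⁶/K = 35.7×10⁻⁶/K.
ΔL_mismatch = Δα·L·ΔT = 35.7×10⁻⁶ × 273.0 mm × 292.0 K = 2850 µm.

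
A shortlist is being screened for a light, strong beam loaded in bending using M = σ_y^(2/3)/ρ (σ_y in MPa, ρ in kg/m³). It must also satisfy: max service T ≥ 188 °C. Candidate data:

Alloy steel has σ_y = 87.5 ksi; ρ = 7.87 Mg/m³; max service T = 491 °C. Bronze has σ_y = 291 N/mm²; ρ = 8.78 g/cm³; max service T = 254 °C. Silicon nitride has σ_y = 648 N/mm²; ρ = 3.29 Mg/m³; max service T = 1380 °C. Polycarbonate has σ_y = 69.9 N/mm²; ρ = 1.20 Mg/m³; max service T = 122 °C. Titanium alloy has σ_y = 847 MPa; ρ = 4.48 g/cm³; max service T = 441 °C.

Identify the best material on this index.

silicon nitride

Screen on constraints: max service T ≥ 188 °C. Survivors: alloy steel, bronze, silicon nitride, titanium alloy.
After converting to SI:
  alloy steel: σ_y = 603.3 MPa, ρ = 7870 kg/m³
  bronze: σ_y = 291.0 MPa, ρ = 8780 kg/m³
  silicon nitride: σ_y = 648.0 MPa, ρ = 3290 kg/m³
  titanium alloy: σ_y = 847.0 MPa, ρ = 4480 kg/m³
  silicon nitride: M = 22.8×10⁻³
  titanium alloy: M = 20.0×10⁻³
  alloy steel: M = 9.07×10⁻³
  bronze: M = 5.00×10⁻³
Silicon nitride has the largest M.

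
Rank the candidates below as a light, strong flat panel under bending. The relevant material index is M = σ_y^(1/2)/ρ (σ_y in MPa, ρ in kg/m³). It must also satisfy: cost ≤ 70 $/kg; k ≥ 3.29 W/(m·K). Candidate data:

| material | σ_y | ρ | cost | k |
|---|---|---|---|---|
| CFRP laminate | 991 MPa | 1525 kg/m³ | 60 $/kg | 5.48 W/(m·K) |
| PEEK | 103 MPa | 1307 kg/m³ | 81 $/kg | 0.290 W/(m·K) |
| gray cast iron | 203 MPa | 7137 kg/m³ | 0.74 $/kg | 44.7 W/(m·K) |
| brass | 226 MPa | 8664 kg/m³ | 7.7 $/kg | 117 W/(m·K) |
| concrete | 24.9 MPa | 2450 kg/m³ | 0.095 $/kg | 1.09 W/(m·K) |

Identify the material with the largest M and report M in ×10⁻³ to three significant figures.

CFRP laminate, M = 20.6×10⁻³

Screen on constraints: cost ≤ 70 $/kg; k ≥ 3.29 W/(m·K). Survivors: CFRP laminate, gray cast iron, brass.
Evaluate M for each candidate:
  CFRP laminate: M = 20.6×10⁻³
  gray cast iron: M = 2.00×10⁻³
  brass: M = 1.74×10⁻³
Highest index: CFRP laminate.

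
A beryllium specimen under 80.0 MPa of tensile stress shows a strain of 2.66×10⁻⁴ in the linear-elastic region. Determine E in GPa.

E = σ/ε = 80.0 MPa / 2.66×10⁻⁴ = 300800 MPa = 301 GPa.

301 GPa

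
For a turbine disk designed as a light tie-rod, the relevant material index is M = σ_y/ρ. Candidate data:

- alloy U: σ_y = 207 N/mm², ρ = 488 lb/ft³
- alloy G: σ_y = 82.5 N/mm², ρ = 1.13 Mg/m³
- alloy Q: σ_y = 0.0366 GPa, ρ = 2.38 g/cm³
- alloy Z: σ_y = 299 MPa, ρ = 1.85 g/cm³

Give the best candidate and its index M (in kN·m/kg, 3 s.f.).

Convert each candidate to consistent units, then evaluate M:
  alloy U: σ_y = 207.0 MPa, ρ = 7817 kg/m³
  alloy G: σ_y = 82.50 MPa, ρ = 1130 kg/m³
  alloy Q: σ_y = 36.60 MPa, ρ = 2380 kg/m³
  alloy Z: σ_y = 299.0 MPa, ρ = 1850 kg/m³
  alloy Z: M = 162 kN·m/kg
  alloy G: M = 73.0 kN·m/kg
  alloy U: M = 26.5 kN·m/kg
  alloy Q: M = 15.4 kN·m/kg
Highest index: alloy Z.

alloy Z, M = 162 kN·m/kg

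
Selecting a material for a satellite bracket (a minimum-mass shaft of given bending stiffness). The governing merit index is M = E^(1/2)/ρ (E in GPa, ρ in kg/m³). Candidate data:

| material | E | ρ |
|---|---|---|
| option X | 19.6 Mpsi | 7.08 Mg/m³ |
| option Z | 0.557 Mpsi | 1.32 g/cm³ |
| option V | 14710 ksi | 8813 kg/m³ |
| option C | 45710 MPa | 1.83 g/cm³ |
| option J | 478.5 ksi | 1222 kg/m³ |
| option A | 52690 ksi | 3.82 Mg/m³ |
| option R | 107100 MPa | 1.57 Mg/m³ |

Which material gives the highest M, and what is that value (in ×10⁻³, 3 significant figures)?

option R, M = 6.59×10⁻³

After converting to SI:
  option X: E = 135.1 GPa, ρ = 7080 kg/m³
  option Z: E = 3.840 GPa, ρ = 1320 kg/m³
  option V: E = 101.4 GPa, ρ = 8813 kg/m³
  option C: E = 45.71 GPa, ρ = 1830 kg/m³
  option J: E = 3.299 GPa, ρ = 1222 kg/m³
  option A: E = 363.3 GPa, ρ = 3820 kg/m³
  option R: E = 107.1 GPa, ρ = 1570 kg/m³
  option R: M = 6.59×10⁻³
  option A: M = 4.99×10⁻³
  option C: M = 3.69×10⁻³
  option X: M = 1.64×10⁻³
  option J: M = 1.49×10⁻³
  option Z: M = 1.48×10⁻³
  option V: M = 1.14×10⁻³
Option R has the largest M.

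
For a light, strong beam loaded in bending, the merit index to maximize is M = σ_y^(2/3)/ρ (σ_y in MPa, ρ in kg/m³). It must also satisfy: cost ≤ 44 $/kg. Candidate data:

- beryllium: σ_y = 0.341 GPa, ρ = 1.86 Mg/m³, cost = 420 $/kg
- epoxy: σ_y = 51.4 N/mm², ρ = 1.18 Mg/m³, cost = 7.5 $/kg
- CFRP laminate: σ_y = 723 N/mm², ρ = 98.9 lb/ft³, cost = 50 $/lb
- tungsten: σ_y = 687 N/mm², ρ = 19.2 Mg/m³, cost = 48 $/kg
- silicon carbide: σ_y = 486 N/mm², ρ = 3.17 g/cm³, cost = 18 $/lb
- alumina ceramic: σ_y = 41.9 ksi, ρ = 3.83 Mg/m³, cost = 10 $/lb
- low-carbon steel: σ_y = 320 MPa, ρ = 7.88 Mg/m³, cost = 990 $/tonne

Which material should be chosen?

silicon carbide

Screen on constraints: cost ≤ 44 $/kg. Survivors: epoxy, silicon carbide, alumina ceramic, low-carbon steel.
Putting every candidate on a common basis:
  epoxy: σ_y = 51.40 MPa, ρ = 1180 kg/m³
  silicon carbide: σ_y = 486.0 MPa, ρ = 3170 kg/m³
  alumina ceramic: σ_y = 288.9 MPa, ρ = 3830 kg/m³
  low-carbon steel: σ_y = 320.0 MPa, ρ = 7880 kg/m³
  silicon carbide: M = 19.5×10⁻³
  epoxy: M = 11.7×10⁻³
  alumina ceramic: M = 11.4×10⁻³
  low-carbon steel: M = 5.94×10⁻³
Silicon carbide has the largest M.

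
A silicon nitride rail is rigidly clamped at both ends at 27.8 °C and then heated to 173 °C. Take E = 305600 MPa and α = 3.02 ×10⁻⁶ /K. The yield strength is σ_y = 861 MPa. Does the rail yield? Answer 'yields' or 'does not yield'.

E = 305600 MPa = 305.6 GPa.
ΔT = 145.2 K. Constrained thermal stress σ = E·α·ΔT = 305.6×10³ MPa × 3.02×10⁻⁶ × 145.2 = 134 MPa (compressive).
Compare to σ_y = 861 MPa: σ < σ_y, so it does not yield.

does not yield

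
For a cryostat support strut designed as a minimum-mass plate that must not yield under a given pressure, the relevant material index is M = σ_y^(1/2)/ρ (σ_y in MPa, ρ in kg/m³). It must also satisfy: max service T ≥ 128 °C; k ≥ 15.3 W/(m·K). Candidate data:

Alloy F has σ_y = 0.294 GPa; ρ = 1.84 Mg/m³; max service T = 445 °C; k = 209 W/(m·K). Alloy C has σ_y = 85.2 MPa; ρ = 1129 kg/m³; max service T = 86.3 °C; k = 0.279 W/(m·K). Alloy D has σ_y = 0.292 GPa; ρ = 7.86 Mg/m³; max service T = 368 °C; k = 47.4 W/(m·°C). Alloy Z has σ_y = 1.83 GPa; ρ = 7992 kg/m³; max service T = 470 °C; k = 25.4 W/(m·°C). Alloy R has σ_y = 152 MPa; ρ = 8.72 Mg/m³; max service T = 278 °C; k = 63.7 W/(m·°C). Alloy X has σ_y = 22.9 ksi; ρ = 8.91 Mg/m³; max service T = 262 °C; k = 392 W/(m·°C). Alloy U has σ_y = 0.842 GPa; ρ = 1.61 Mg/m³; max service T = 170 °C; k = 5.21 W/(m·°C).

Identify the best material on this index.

Screen on constraints: max service T ≥ 128 °C; k ≥ 15.3 W/(m·K). Survivors: alloy F, alloy D, alloy Z, alloy R, alloy X.
Convert each candidate to consistent units, then evaluate M:
  alloy F: σ_y = 294.0 MPa, ρ = 1840 kg/m³
  alloy D: σ_y = 292.0 MPa, ρ = 7860 kg/m³
  alloy Z: σ_y = 1830 MPa, ρ = 7992 kg/m³
  alloy R: σ_y = 152.0 MPa, ρ = 8720 kg/m³
  alloy X: σ_y = 157.9 MPa, ρ = 8910 kg/m³
  alloy F: M = 9.32×10⁻³
  alloy Z: M = 5.35×10⁻³
  alloy D: M = 2.17×10⁻³
  alloy R: M = 1.41×10⁻³
  alloy X: M = 1.41×10⁻³
The maximum is for alloy F.

alloy F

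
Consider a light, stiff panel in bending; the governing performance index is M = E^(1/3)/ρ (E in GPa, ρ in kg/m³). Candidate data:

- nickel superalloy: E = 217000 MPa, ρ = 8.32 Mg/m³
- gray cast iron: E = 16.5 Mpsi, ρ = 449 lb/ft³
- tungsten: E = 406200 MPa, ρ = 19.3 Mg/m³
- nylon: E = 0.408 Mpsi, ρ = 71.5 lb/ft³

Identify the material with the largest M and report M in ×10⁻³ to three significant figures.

nylon, M = 1.23×10⁻³

In SI units:
  nickel superalloy: E = 217.0 GPa, ρ = 8320 kg/m³
  gray cast iron: E = 113.8 GPa, ρ = 7192 kg/m³
  tungsten: E = 406.2 GPa, ρ = 19300 kg/m³
  nylon: E = 2.813 GPa, ρ = 1145 kg/m³
  nylon: M = 1.23×10⁻³
  nickel superalloy: M = 0.722×10⁻³
  gray cast iron: M = 0.674×10⁻³
  tungsten: M = 0.384×10⁻³
Highest index: nylon.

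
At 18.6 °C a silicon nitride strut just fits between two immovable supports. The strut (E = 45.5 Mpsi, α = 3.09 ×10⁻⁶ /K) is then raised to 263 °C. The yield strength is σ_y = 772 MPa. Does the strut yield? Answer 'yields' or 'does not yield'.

does not yield

E = 45.5 Mpsi = 313.7 GPa.
ΔT = 244.4 K. Constrained thermal stress σ = E·α·ΔT = 313.7×10³ MPa × 3.09×10⁻⁶ × 244.4 = 237 MPa (compressive).
Compare to σ_y = 772 MPa: σ < σ_y, so it does not yield.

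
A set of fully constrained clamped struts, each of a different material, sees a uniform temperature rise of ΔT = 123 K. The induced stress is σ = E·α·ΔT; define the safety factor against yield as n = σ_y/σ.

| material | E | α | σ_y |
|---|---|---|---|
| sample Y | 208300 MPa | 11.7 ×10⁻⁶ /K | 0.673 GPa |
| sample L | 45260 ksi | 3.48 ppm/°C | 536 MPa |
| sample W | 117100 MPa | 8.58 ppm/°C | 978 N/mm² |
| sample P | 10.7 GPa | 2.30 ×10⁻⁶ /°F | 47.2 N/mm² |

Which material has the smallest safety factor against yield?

Converting E to GPa, α to ×10⁻⁶/K, σ_y to MPa, then σ and n for each:
  sample Y: E = 208.3, α = 11.7, σ_y = 673.0 → σ = 300 MPa, n = 2.25
  sample L: E = 312.1, α = 3.48, σ_y = 536.0 → σ = 134 MPa, n = 4.01
  sample W: E = 117.1, α = 8.58, σ_y = 978.0 → σ = 124 MPa, n = 7.91
  sample P: E = 10.70, α = 4.14, σ_y = 47.20 → σ = 5.45 MPa, n = 8.66
Smallest n: sample Y with n = 2.25.

sample Y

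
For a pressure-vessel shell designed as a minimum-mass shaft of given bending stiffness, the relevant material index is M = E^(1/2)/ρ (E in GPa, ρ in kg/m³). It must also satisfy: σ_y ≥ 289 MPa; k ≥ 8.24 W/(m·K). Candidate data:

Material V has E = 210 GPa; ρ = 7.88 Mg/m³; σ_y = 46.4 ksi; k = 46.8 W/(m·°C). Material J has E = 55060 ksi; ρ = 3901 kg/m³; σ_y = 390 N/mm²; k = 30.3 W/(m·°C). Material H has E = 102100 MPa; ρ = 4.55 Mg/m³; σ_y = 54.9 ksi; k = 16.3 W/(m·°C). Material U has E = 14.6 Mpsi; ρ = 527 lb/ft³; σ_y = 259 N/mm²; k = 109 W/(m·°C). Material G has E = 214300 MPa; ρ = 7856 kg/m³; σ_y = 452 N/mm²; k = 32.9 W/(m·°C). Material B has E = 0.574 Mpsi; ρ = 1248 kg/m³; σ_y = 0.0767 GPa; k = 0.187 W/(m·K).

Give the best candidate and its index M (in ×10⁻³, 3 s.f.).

Screen on constraints: σ_y ≥ 289 MPa; k ≥ 8.24 W/(m·K). Survivors: material V, material J, material H, material G.
Normalizing units and computing the index:
  material V: E = 210.0 GPa, ρ = 7880 kg/m³
  material J: E = 379.6 GPa, ρ = 3901 kg/m³
  material H: E = 102.1 GPa, ρ = 4550 kg/m³
  material G: E = 214.3 GPa, ρ = 7856 kg/m³
  material J: M = 4.99×10⁻³
  material H: M = 2.22×10⁻³
  material G: M = 1.86×10⁻³
  material V: M = 1.84×10⁻³
Material J ranks first.

material J, M = 4.99×10⁻³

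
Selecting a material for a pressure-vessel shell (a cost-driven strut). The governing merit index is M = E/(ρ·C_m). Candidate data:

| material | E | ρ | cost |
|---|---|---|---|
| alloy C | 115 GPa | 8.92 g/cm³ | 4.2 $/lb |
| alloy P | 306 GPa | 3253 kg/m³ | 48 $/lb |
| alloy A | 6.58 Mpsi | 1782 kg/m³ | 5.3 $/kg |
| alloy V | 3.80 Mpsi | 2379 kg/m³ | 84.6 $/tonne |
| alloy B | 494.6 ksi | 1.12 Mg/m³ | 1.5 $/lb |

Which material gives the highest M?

In SI units:
  alloy C: E = 115.0 GPa, ρ = 8920 kg/m³, cost = 9.259 $/kg
  alloy P: E = 306.0 GPa, ρ = 3253 kg/m³, cost = 105.8 $/kg
  alloy A: E = 45.37 GPa, ρ = 1782 kg/m³, cost = 5.300 $/kg
  alloy V: E = 26.20 GPa, ρ = 2379 kg/m³, cost = 0.08460 $/kg
  alloy B: E = 3.410 GPa, ρ = 1120 kg/m³, cost = 3.307 $/kg
  alloy V: M = 130 MN·m per $
  alloy A: M = 4.80 MN·m per $
  alloy C: M = 1.39 MN·m per $
  alloy B: M = 0.921 MN·m per $
  alloy P: M = 0.889 MN·m per $
The maximum is for alloy V.

alloy V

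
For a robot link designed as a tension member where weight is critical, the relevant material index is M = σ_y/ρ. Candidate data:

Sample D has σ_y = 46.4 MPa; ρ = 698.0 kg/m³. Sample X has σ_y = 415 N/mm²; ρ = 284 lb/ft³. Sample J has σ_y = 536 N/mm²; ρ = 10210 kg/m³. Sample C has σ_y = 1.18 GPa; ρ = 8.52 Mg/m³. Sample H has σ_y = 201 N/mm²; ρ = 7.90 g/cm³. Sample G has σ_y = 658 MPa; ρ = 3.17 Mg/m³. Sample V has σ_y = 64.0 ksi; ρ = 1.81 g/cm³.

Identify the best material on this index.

sample V

Putting every candidate on a common basis:
  sample D: σ_y = 46.40 MPa, ρ = 698.0 kg/m³
  sample X: σ_y = 415.0 MPa, ρ = 4549 kg/m³
  sample J: σ_y = 536.0 MPa, ρ = 10210 kg/m³
  sample C: σ_y = 1180 MPa, ρ = 8520 kg/m³
  sample H: σ_y = 201.0 MPa, ρ = 7900 kg/m³
  sample G: σ_y = 658.0 MPa, ρ = 3170 kg/m³
  sample V: σ_y = 441.3 MPa, ρ = 1810 kg/m³
  sample V: M = 244 kN·m/kg
  sample G: M = 208 kN·m/kg
  sample C: M = 138 kN·m/kg
  sample X: M = 91.2 kN·m/kg
  sample D: M = 66.5 kN·m/kg
  sample J: M = 52.5 kN·m/kg
  sample H: M = 25.4 kN·m/kg
The maximum is for sample V.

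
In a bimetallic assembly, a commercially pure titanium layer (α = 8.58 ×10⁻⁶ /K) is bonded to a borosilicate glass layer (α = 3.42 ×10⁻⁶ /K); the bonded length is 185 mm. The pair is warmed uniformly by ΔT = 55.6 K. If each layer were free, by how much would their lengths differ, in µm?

53.1 µm

Δα = |8.58 − 3.42|×10⁻⁶/K = 5.16×10⁻⁶/K.
ΔL_mismatch = Δα·L·ΔT = 5.16×10⁻⁶ × 185.0 mm × 55.6 K = 53.1 µm.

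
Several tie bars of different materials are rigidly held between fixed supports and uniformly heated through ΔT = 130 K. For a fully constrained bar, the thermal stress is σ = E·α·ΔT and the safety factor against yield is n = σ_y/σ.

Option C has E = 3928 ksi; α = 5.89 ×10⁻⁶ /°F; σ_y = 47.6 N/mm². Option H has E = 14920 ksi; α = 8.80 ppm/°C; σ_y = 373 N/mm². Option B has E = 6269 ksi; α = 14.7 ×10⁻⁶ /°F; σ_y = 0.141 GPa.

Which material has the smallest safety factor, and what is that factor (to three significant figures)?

option B, n = 0.948

In consistent units (E in GPa, α in ×10⁻⁶/K, σ_y in MPa):
  option C: E = 27.08, α = 10.6, σ_y = 47.60 → σ = 37.3 MPa, n = 1.28
  option H: E = 102.9, α = 8.80, σ_y = 373.0 → σ = 118 MPa, n = 3.17
  option B: E = 43.22, α = 26.5, σ_y = 141.0 → σ = 149 MPa, n = 0.948
The minimum is option B at n = 0.948.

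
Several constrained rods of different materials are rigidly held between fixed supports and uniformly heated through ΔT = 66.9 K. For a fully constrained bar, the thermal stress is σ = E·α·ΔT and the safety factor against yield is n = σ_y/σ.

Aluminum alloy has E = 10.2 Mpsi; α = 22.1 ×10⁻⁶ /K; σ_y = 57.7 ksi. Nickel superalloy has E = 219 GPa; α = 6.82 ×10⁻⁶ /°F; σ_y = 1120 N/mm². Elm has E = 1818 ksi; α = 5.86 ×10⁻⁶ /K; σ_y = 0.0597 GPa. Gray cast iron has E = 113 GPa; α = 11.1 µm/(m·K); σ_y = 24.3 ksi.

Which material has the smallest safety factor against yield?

gray cast iron

With everything in SI (GPa, ×10⁻⁶/K, MPa):
  aluminum alloy: E = 70.33, α = 22.1, σ_y = 397.8 → σ = 104 MPa, n = 3.83
  nickel superalloy: E = 219.0, α = 12.3, σ_y = 1120 → σ = 180 MPa, n = 6.23
  elm: E = 12.53, α = 5.86, σ_y = 59.70 → σ = 4.91 MPa, n = 12.1
  gray cast iron: E = 113.0, α = 11.1, σ_y = 167.5 → σ = 83.9 MPa, n = 2.00
Smallest n: gray cast iron with n = 2.00.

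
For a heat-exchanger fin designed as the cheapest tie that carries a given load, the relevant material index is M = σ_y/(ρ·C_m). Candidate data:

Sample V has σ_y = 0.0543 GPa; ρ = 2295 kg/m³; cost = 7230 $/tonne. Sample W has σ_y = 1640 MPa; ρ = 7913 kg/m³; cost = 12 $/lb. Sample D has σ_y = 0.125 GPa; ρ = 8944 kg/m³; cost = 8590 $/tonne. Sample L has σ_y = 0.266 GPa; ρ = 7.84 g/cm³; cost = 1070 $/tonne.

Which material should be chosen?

sample L

Normalizing units and computing the index:
  sample V: σ_y = 54.30 MPa, ρ = 2295 kg/m³, cost = 7.230 $/kg
  sample W: σ_y = 1640 MPa, ρ = 7913 kg/m³, cost = 26.46 $/kg
  sample D: σ_y = 125.0 MPa, ρ = 8944 kg/m³, cost = 8.590 $/kg
  sample L: σ_y = 266.0 MPa, ρ = 7840 kg/m³, cost = 1.070 $/kg
  sample L: M = 31.7 kN·m per $
  sample W: M = 7.83 kN·m per $
  sample V: M = 3.27 kN·m per $
  sample D: M = 1.63 kN·m per $
Highest index: sample L.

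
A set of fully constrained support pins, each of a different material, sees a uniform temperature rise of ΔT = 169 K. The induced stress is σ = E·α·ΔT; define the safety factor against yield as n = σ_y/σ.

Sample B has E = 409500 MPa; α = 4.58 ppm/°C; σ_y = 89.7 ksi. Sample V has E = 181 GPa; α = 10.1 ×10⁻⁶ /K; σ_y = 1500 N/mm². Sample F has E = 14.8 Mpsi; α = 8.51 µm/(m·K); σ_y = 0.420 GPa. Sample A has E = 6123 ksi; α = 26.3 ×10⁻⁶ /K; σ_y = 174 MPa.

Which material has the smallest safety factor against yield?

In consistent units (E in GPa, α in ×10⁻⁶/K, σ_y in MPa):
  sample B: E = 409.5, α = 4.58, σ_y = 618.5 → σ = 317 MPa, n = 1.95
  sample V: E = 181.0, α = 10.1, σ_y = 1500 → σ = 309 MPa, n = 4.86
  sample F: E = 102.0, α = 8.51, σ_y = 420.0 → σ = 147 MPa, n = 2.86
  sample A: E = 42.22, α = 26.3, σ_y = 174.0 → σ = 188 MPa, n = 0.927
The minimum is sample A at n = 0.927.

sample A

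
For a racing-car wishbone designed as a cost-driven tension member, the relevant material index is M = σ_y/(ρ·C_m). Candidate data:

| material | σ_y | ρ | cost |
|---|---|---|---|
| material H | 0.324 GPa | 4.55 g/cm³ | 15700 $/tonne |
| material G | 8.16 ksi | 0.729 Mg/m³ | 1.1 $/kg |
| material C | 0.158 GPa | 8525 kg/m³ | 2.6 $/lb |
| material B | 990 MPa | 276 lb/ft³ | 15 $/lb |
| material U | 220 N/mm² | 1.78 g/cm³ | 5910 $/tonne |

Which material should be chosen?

material G

Normalizing units and computing the index:
  material H: σ_y = 324.0 MPa, ρ = 4550 kg/m³, cost = 15.70 $/kg
  material G: σ_y = 56.26 MPa, ρ = 729.0 kg/m³, cost = 1.100 $/kg
  material C: σ_y = 158.0 MPa, ρ = 8525 kg/m³, cost = 5.732 $/kg
  material B: σ_y = 990.0 MPa, ρ = 4421 kg/m³, cost = 33.07 $/kg
  material U: σ_y = 220.0 MPa, ρ = 1780 kg/m³, cost = 5.910 $/kg
  material G: M = 70.2 kN·m per $
  material U: M = 20.9 kN·m per $
  material B: M = 6.77 kN·m per $
  material H: M = 4.54 kN·m per $
  material C: M = 3.23 kN·m per $
The maximum is for material G.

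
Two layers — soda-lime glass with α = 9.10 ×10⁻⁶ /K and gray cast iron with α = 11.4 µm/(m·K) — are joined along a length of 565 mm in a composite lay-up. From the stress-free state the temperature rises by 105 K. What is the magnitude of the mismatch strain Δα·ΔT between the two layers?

Δα = |9.10 − 11.4|×10⁻⁶/K = 2.30×10⁻⁶/K.
Mismatch strain = Δα·ΔT = 2.30×10⁻⁶ × 105.0 = 2.42×10⁻⁴.

2.42×10⁻⁴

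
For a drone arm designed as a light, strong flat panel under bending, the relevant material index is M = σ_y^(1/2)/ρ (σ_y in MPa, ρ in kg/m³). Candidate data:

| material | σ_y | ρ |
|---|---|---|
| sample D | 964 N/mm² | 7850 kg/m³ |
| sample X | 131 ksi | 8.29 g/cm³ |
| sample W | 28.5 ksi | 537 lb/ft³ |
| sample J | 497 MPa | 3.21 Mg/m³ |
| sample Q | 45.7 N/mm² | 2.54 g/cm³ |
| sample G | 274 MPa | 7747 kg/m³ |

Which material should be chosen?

sample J

Normalizing units and computing the index:
  sample D: σ_y = 964.0 MPa, ρ = 7850 kg/m³
  sample X: σ_y = 903.2 MPa, ρ = 8290 kg/m³
  sample W: σ_y = 196.5 MPa, ρ = 8602 kg/m³
  sample J: σ_y = 497.0 MPa, ρ = 3210 kg/m³
  sample Q: σ_y = 45.70 MPa, ρ = 2540 kg/m³
  sample G: σ_y = 274.0 MPa, ρ = 7747 kg/m³
  sample J: M = 6.95×10⁻³
  sample D: M = 3.96×10⁻³
  sample X: M = 3.63×10⁻³
  sample Q: M = 2.66×10⁻³
  sample G: M = 2.14×10⁻³
  sample W: M = 1.63×10⁻³
Highest index: sample J.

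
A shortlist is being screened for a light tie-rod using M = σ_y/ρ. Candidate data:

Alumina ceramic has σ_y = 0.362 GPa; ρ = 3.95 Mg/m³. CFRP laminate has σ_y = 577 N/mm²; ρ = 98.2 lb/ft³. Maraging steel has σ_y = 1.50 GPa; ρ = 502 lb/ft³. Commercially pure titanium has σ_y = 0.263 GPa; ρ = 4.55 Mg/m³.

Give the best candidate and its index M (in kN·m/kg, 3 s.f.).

CFRP laminate, M = 367 kN·m/kg

Convert each candidate to consistent units, then evaluate M:
  alumina ceramic: σ_y = 362.0 MPa, ρ = 3950 kg/m³
  CFRP laminate: σ_y = 577.0 MPa, ρ = 1573 kg/m³
  maraging steel: σ_y = 1500 MPa, ρ = 8041 kg/m³
  commercially pure titanium: σ_y = 263.0 MPa, ρ = 4550 kg/m³
  CFRP laminate: M = 367 kN·m/kg
  maraging steel: M = 187 kN·m/kg
  alumina ceramic: M = 91.6 kN·m/kg
  commercially pure titanium: M = 57.8 kN·m/kg
CFRP laminate ranks first.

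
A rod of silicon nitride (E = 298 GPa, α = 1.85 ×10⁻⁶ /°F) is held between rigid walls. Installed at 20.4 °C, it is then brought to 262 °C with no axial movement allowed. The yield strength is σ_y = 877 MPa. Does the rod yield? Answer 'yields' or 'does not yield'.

α = 1.85×10⁻⁶/°F × 9/5 = 3.33×10⁻⁶/K.
ΔT = 241.6 K. Constrained thermal stress σ = E·α·ΔT = 298.0×10³ MPa × 3.33×10⁻⁶ × 241.6 = 240 MPa (compressive).
Compare to σ_y = 877 MPa: σ < σ_y, so it does not yield.

does not yield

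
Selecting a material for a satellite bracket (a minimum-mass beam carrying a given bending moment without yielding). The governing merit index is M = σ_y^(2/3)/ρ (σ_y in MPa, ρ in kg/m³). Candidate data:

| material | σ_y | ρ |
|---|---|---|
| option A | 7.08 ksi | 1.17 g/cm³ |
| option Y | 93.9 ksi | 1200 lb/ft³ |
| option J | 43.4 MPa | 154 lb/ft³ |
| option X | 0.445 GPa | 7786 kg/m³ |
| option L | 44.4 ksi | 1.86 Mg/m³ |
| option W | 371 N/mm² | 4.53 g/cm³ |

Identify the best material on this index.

Putting every candidate on a common basis:
  option A: σ_y = 48.81 MPa, ρ = 1170 kg/m³
  option Y: σ_y = 647.4 MPa, ρ = 19220 kg/m³
  option J: σ_y = 43.40 MPa, ρ = 2467 kg/m³
  option X: σ_y = 445.0 MPa, ρ = 7786 kg/m³
  option L: σ_y = 306.1 MPa, ρ = 1860 kg/m³
  option W: σ_y = 371.0 MPa, ρ = 4530 kg/m³
  option L: M = 24.4×10⁻³
  option A: M = 11.4×10⁻³
  option W: M = 11.4×10⁻³
  option X: M = 7.49×10⁻³
  option J: M = 5.01×10⁻³
  option Y: M = 3.89×10⁻³
Highest index: option L.

option L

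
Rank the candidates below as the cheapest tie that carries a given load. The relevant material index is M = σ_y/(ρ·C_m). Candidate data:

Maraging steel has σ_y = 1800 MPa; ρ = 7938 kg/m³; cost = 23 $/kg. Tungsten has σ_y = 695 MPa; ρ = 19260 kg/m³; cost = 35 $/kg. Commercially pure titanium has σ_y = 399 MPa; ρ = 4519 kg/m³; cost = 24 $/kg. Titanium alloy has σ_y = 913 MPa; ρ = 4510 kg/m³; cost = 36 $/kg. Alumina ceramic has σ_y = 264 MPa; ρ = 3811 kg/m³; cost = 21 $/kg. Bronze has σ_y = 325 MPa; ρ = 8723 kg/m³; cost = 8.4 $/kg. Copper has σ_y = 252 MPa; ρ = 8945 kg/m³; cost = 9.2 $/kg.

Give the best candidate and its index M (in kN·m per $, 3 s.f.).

Evaluate M for each candidate:
  maraging steel: M = 9.86 kN·m per $
  titanium alloy: M = 5.62 kN·m per $
  bronze: M = 4.44 kN·m per $
  commercially pure titanium: M = 3.68 kN·m per $
  alumina ceramic: M = 3.30 kN·m per $
  copper: M = 3.06 kN·m per $
  tungsten: M = 1.03 kN·m per $
Highest index: maraging steel.

maraging steel, M = 9.86 kN·m per $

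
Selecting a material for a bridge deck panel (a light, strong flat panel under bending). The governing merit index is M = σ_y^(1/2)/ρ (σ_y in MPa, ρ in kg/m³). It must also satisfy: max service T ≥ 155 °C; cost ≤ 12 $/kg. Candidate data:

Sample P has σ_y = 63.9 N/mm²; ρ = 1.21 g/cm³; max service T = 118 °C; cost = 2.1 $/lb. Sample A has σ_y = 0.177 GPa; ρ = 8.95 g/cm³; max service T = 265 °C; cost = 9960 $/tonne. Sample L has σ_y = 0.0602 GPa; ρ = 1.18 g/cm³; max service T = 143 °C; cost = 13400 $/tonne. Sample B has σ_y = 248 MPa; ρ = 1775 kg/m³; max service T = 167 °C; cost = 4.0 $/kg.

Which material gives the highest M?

Screen on constraints: max service T ≥ 155 °C; cost ≤ 12 $/kg. Survivors: sample A, sample B.
Normalizing units and computing the index:
  sample A: σ_y = 177.0 MPa, ρ = 8950 kg/m³
  sample B: σ_y = 248.0 MPa, ρ = 1775 kg/m³
  sample B: M = 8.87×10⁻³
  sample A: M = 1.49×10⁻³
Sample B has the largest M.

sample B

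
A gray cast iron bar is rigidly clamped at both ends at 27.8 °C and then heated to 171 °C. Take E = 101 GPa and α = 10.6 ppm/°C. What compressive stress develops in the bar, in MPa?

153 MPa

ΔT = 143.2 K. Constrained thermal stress σ = E·α·ΔT = 101.0×10³ MPa × 10.6×10⁻⁶ × 143.2 = 153 MPa (compressive).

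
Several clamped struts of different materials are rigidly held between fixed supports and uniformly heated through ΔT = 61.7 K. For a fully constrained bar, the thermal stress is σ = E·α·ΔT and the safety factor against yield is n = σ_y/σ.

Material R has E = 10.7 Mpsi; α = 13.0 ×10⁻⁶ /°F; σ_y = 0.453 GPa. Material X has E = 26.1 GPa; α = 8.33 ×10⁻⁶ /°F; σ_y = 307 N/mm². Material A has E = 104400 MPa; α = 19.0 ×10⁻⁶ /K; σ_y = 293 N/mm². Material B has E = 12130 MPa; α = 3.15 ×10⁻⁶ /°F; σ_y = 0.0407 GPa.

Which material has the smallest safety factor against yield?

With everything in SI (GPa, ×10⁻⁶/K, MPa):
  material R: E = 73.77, α = 23.4, σ_y = 453.0 → σ = 107 MPa, n = 4.25
  material X: E = 26.10, α = 15.0, σ_y = 307.0 → σ = 24.1 MPa, n = 12.7
  material A: E = 104.4, α = 19.0, σ_y = 293.0 → σ = 122 MPa, n = 2.39
  material B: E = 12.13, α = 5.67, σ_y = 40.70 → σ = 4.24 MPa, n = 9.59
Material A has the lowest safety factor, n = 2.39.

material A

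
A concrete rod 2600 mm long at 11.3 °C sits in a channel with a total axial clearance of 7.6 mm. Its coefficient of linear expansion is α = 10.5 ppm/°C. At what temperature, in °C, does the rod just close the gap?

290 °C

α·L₀·ΔT = 7.6 mm ⇒ ΔT = 7.6 / (10.5×10⁻⁶ × 2600.0) = 278.4 K.
T = 11.3 + 278.4 = 289.7 °C.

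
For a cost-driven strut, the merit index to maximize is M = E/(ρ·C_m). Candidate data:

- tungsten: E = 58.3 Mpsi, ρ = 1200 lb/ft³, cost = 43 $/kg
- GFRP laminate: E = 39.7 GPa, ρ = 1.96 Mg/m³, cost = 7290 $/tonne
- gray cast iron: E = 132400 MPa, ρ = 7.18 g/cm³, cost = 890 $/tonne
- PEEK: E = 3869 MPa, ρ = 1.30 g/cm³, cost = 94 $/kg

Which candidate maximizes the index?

gray cast iron

Convert each candidate to consistent units, then evaluate M:
  tungsten: E = 402.0 GPa, ρ = 19220 kg/m³, cost = 43.00 $/kg
  GFRP laminate: E = 39.70 GPa, ρ = 1960 kg/m³, cost = 7.290 $/kg
  gray cast iron: E = 132.4 GPa, ρ = 7180 kg/m³, cost = 0.8900 $/kg
  PEEK: E = 3.869 GPa, ρ = 1300 kg/m³, cost = 94.00 $/kg
  gray cast iron: M = 20.7 MN·m per $
  GFRP laminate: M = 2.78 MN·m per $
  tungsten: M = 0.486 MN·m per $
  PEEK: M = 0.0317 MN·m per $
Highest index: gray cast iron.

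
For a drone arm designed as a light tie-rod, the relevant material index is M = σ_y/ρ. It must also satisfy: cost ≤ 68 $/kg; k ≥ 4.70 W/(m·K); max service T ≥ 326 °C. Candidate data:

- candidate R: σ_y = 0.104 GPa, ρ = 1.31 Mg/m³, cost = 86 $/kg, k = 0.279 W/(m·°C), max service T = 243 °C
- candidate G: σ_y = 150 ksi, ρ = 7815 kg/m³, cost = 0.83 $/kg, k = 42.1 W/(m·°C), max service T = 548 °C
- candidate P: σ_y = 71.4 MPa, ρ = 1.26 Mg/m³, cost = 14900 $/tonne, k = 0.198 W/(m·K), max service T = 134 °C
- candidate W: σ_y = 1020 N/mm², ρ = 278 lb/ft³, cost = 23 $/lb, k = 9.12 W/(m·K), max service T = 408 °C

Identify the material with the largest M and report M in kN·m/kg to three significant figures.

Screen on constraints: cost ≤ 68 $/kg; k ≥ 4.70 W/(m·K); max service T ≥ 326 °C. Survivors: candidate G, candidate W.
Normalizing units and computing the index:
  candidate G: σ_y = 1034 MPa, ρ = 7815 kg/m³
  candidate W: σ_y = 1020 MPa, ρ = 4453 kg/m³
  candidate W: M = 229 kN·m/kg
  candidate G: M = 132 kN·m/kg
The maximum is for candidate W.

candidate W, M = 229 kN·m/kg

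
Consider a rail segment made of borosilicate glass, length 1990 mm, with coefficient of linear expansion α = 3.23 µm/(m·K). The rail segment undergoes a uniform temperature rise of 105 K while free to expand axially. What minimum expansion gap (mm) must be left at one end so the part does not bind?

0.675 mm

ΔL = α·L₀·ΔT = 3.23×10⁻⁶ × 1990 mm × 105.0 K = 0.675 mm.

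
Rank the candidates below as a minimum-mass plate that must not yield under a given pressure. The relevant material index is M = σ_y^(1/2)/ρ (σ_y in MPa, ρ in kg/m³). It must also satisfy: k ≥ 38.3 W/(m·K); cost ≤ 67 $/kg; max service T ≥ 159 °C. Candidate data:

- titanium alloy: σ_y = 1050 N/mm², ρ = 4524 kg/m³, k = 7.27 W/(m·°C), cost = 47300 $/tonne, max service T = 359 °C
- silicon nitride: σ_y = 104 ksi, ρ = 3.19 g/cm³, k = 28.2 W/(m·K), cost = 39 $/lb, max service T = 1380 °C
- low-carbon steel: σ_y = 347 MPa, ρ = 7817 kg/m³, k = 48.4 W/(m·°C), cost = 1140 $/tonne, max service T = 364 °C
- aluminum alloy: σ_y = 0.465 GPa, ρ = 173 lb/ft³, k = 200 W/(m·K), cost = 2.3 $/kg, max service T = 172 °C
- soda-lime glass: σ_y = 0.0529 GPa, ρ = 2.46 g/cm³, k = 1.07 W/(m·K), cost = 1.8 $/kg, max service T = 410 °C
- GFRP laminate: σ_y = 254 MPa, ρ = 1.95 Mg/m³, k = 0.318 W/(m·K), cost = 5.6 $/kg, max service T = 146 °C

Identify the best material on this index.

Screen on constraints: k ≥ 38.3 W/(m·K); cost ≤ 67 $/kg; max service T ≥ 159 °C. Survivors: low-carbon steel, aluminum alloy.
In SI units:
  low-carbon steel: σ_y = 347.0 MPa, ρ = 7817 kg/m³
  aluminum alloy: σ_y = 465.0 MPa, ρ = 2771 kg/m³
  aluminum alloy: M = 7.78×10⁻³
  low-carbon steel: M = 2.38×10⁻³
Aluminum alloy has the largest M.

aluminum alloy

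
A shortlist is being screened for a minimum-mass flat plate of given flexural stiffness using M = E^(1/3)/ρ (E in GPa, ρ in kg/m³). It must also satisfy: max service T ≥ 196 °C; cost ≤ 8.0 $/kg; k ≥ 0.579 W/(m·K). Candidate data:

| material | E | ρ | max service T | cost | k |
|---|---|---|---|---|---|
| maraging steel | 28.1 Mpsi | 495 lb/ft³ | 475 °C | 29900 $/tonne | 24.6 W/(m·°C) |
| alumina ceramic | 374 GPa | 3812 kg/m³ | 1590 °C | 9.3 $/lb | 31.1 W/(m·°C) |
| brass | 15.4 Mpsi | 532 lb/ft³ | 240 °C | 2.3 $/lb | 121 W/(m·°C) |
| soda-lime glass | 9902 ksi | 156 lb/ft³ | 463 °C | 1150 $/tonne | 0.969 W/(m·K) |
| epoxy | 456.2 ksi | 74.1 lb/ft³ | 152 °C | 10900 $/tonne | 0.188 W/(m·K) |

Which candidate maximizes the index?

soda-lime glass

Screen on constraints: max service T ≥ 196 °C; cost ≤ 8.0 $/kg; k ≥ 0.579 W/(m·K). Survivors: brass, soda-lime glass.
Normalizing units and computing the index:
  brass: E = 106.2 GPa, ρ = 8522 kg/m³
  soda-lime glass: E = 68.27 GPa, ρ = 2499 kg/m³
  soda-lime glass: M = 1.64×10⁻³
  brass: M = 0.556×10⁻³
Soda-lime glass ranks first.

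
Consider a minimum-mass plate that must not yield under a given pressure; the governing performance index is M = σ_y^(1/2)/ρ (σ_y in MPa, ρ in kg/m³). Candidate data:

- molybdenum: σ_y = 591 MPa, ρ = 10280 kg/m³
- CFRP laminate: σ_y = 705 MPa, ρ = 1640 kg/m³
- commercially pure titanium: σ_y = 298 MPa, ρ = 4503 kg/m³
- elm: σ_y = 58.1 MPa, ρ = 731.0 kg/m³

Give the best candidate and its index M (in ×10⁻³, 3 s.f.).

Evaluate M for each candidate:
  CFRP laminate: M = 16.2×10⁻³
  elm: M = 10.4×10⁻³
  commercially pure titanium: M = 3.83×10⁻³
  molybdenum: M = 2.36×10⁻³
CFRP laminate has the largest M.

CFRP laminate, M = 16.2×10⁻³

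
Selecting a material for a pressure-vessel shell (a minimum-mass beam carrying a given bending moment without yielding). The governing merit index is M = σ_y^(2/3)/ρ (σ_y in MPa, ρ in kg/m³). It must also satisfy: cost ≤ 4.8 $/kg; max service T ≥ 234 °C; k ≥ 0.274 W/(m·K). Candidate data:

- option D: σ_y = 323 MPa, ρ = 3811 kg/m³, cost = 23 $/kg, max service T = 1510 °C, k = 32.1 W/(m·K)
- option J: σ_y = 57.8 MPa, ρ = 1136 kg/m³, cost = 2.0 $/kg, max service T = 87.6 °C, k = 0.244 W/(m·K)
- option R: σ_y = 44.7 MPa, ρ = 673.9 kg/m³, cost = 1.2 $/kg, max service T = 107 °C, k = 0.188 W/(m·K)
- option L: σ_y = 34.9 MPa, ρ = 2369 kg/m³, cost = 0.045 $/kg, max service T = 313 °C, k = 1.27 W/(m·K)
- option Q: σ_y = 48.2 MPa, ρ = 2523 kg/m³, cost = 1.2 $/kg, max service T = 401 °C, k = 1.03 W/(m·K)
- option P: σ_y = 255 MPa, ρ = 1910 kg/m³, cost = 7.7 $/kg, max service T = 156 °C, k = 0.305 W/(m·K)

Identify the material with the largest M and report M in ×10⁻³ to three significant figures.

option Q, M = 5.25×10⁻³

Screen on constraints: cost ≤ 4.8 $/kg; max service T ≥ 234 °C; k ≥ 0.274 W/(m·K). Survivors: option L, option Q.
Per-candidate index values:
  option Q: M = 5.25×10⁻³
  option L: M = 4.51×10⁻³
Option Q has the largest M.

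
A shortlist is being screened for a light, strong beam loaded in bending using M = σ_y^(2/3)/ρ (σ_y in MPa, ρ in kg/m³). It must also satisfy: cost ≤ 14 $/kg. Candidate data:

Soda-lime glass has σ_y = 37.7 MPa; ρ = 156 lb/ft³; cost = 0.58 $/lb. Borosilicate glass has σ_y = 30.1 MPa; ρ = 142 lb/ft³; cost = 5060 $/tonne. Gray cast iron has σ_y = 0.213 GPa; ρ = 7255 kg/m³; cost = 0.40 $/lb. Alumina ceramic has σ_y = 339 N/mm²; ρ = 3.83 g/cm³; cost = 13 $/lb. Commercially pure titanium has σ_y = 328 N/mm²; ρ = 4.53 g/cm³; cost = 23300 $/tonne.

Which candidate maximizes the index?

Screen on constraints: cost ≤ 14 $/kg. Survivors: soda-lime glass, borosilicate glass, gray cast iron.
In SI units:
  soda-lime glass: σ_y = 37.70 MPa, ρ = 2499 kg/m³
  borosilicate glass: σ_y = 30.10 MPa, ρ = 2275 kg/m³
  gray cast iron: σ_y = 213.0 MPa, ρ = 7255 kg/m³
  gray cast iron: M = 4.92×10⁻³
  soda-lime glass: M = 4.50×10⁻³
  borosilicate glass: M = 4.25×10⁻³
The maximum is for gray cast iron.

gray cast iron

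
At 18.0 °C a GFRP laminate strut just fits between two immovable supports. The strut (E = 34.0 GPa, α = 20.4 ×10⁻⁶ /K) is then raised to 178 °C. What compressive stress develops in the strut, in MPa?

111 MPa

ΔT = 160.0 K. Constrained thermal stress σ = E·α·ΔT = 34.00×10³ MPa × 20.4×10⁻⁶ × 160.0 = 111 MPa (compressive).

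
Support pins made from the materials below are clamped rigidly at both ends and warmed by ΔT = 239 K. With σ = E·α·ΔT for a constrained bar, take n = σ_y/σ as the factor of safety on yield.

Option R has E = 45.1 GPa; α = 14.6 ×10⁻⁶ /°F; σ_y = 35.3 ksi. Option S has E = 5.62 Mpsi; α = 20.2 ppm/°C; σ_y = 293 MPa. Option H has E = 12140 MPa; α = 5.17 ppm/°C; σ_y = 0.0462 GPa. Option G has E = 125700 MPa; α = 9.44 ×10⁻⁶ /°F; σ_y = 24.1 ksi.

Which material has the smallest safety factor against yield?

With everything in SI (GPa, ×10⁻⁶/K, MPa):
  option R: E = 45.10, α = 26.3, σ_y = 243.4 → σ = 283 MPa, n = 0.859
  option S: E = 38.75, α = 20.2, σ_y = 293.0 → σ = 187 MPa, n = 1.57
  option H: E = 12.14, α = 5.17, σ_y = 46.20 → σ = 15.0 MPa, n = 3.08
  option G: E = 125.7, α = 17.0, σ_y = 166.2 → σ = 510 MPa, n = 0.326
Option G has the lowest safety factor, n = 0.326.

option G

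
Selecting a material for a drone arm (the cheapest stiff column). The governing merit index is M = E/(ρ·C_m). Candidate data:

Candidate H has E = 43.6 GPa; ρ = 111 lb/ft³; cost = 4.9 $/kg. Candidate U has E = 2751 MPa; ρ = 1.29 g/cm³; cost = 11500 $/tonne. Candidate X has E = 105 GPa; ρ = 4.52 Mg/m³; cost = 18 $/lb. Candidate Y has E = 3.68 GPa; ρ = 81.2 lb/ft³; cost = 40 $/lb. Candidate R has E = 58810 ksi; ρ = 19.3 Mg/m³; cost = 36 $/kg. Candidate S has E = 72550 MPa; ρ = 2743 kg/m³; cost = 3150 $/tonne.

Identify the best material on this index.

candidate S

Normalizing units and computing the index:
  candidate H: E = 43.60 GPa, ρ = 1778 kg/m³, cost = 4.900 $/kg
  candidate U: E = 2.751 GPa, ρ = 1290 kg/m³, cost = 11.50 $/kg
  candidate X: E = 105.0 GPa, ρ = 4520 kg/m³, cost = 39.68 $/kg
  candidate Y: E = 3.680 GPa, ρ = 1301 kg/m³, cost = 88.18 $/kg
  candidate R: E = 405.5 GPa, ρ = 19300 kg/m³, cost = 36.00 $/kg
  candidate S: E = 72.55 GPa, ρ = 2743 kg/m³, cost = 3.150 $/kg
  candidate S: M = 8.40 MN·m per $
  candidate H: M = 5.00 MN·m per $
  candidate X: M = 0.585 MN·m per $
  candidate R: M = 0.584 MN·m per $
  candidate U: M = 0.185 MN·m per $
  candidate Y: M = 0.0321 MN·m per $
The maximum is for candidate S.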